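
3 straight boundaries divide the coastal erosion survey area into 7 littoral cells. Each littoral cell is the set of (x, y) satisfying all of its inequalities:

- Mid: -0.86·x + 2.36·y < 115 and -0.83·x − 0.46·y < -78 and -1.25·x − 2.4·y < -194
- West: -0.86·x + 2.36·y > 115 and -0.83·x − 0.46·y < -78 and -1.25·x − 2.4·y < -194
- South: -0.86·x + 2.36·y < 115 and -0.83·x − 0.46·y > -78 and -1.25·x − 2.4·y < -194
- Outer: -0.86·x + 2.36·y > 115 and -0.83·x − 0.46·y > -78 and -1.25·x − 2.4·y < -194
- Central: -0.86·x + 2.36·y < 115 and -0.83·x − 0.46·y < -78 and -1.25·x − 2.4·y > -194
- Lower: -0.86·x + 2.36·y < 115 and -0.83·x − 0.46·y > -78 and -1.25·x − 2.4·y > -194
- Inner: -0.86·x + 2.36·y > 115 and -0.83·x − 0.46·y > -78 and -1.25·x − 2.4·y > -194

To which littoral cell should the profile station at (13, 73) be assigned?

-0.86·13 + 2.36·73 = 161.100, which is > 115
-0.83·13 − 0.46·73 = -44.370, which is > -78
-1.25·13 − 2.4·73 = -191.450, which is > -194
This sign pattern matches Inner.

Inner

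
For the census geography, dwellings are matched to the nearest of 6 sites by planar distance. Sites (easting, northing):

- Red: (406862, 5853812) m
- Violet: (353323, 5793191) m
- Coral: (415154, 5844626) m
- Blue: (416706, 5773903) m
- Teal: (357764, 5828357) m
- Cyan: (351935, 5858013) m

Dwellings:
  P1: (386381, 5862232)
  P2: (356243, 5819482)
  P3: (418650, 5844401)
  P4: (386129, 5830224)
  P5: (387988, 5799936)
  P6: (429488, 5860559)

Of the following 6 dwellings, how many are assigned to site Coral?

P1 → Red
P2 → Teal
P3 → Coral
P4 → Teal
P5 → Violet
P6 → Coral
2 of the 6 go to Coral.

2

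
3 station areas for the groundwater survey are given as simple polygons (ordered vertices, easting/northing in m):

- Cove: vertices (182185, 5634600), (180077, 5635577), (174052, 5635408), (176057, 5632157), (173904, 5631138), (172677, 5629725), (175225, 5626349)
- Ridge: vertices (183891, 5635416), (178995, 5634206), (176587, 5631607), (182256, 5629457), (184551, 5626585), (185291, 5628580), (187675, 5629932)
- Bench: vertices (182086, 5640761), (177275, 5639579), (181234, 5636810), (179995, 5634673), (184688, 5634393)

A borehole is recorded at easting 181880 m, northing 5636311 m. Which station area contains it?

Cast a ray rightward from (181880, 5636311). For each polygon, the edges (by vertex number in listed order) whose endpoints lie on opposite sides of northing = 5636311, where each meets that height, and whether that is right or left of the point:
Cove: no edge straddles that height → 0 crossings.
Ridge: no edge straddles that height → 0 crossings.
Bench: 3–4 at easting≈180944.7 (left), 5–1 at easting≈183904.3 (right) → 1 crossing.
Only Bench has an odd count, so the point is inside Bench.

Bench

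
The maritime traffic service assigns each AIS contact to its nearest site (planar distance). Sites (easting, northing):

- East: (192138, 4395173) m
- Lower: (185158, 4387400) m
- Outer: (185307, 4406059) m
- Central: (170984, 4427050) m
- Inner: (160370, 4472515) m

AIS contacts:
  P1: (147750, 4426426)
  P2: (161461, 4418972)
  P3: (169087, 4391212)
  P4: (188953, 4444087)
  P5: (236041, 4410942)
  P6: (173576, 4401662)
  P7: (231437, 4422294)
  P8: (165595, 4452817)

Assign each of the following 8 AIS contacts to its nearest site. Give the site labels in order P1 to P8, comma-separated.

P1 → Central (d²=540208132.00)
P2 → Central (d²=155941613.00)
P3 → Lower (d²=272808385.00)
P4 → Central (d²=613144330.00)
P5 → East (d²=2176134770.00)
P6 → Outer (d²=156949970.00)
P7 → East (d²=2279960042.00)
P8 → Inner (d²=415311829.00)

Central, Central, Lower, Central, East, Outer, East, Inner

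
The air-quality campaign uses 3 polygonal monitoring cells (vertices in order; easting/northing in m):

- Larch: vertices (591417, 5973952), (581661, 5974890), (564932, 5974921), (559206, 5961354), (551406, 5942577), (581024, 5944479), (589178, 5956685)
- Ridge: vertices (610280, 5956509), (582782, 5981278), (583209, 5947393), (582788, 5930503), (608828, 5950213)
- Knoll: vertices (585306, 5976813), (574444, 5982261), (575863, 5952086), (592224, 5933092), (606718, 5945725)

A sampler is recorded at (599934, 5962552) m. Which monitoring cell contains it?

Ridge

Cast a ray rightward from (599934, 5962552). For each polygon, the edges (by vertex number in listed order) whose endpoints lie on opposite sides of northing = 5962552, where each meets that height, and whether that is right or left of the point:
Larch: 3–4 at easting≈559711.6 (left), 7–1 at easting≈589938.8 (left) → 0 crossings.
Ridge: 1–2 at easting≈603571.2 (right), 2–3 at easting≈583018.0 (left) → 1 crossing.
Knoll: 2–3 at easting≈575370.8 (left), 5–1 at easting≈595128.3 (left) → 0 crossings.
Only Ridge has an odd count, so the point is inside Ridge.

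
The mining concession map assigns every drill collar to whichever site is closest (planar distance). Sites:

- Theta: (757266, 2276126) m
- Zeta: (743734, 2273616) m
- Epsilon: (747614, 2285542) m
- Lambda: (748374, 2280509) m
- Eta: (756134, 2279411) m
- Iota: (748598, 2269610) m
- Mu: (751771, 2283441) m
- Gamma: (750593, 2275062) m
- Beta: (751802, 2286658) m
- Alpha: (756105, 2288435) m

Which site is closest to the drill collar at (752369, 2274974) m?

Squared distances to each site:
Theta: 25307713.000; Zeta: 76407389.000; Epsilon: 134292649.000; Lambda: 46596250.000; Eta: 33862194.000; Iota: 42992937.000; Mu: 72047693.000; Gamma: 3161920.000; Beta: 136837345.000; Alpha: 195156217.000.
Minimum at Gamma.

Gamma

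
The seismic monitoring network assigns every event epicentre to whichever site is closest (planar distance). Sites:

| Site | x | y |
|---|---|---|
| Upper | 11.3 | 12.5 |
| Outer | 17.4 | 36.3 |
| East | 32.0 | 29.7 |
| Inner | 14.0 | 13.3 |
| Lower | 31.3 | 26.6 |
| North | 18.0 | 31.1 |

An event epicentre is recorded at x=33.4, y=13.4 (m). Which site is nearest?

Lower

Squared distances to each site:
Upper: 489.220; Outer: 780.410; East: 267.650; Inner: 376.370; Lower: 178.650; North: 550.450.
Minimum at Lower.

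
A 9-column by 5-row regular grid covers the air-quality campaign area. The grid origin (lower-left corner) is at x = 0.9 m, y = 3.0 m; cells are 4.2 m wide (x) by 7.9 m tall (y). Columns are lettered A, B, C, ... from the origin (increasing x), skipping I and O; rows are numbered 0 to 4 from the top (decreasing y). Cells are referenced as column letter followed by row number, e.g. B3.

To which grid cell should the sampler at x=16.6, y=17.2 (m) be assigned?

D3

Column index: ⌊(16.6 − 0.9) / 4.2⌋ = ⌊3.738⌋ = 3 → column D
Row offset from origin: ⌊(17.2 − 3.0) / 7.9⌋ = ⌊1.797⌋ = 1 → row 3 (counted from top)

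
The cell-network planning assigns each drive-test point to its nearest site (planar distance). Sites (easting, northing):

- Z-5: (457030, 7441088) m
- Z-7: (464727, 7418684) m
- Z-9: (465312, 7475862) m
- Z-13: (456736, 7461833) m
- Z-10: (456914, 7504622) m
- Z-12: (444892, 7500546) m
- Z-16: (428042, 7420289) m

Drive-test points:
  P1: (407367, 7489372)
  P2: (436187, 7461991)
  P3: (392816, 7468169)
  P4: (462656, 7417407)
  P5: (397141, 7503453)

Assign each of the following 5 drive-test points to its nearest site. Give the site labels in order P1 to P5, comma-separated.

Z-12, Z-13, Z-16, Z-7, Z-12

P1 → Z-12 (d²=1532983901.00)
P2 → Z-13 (d²=422286365.00)
P3 → Z-16 (d²=3533365476.00)
P4 → Z-7 (d²=5919770.00)
P5 → Z-12 (d²=2288608650.00)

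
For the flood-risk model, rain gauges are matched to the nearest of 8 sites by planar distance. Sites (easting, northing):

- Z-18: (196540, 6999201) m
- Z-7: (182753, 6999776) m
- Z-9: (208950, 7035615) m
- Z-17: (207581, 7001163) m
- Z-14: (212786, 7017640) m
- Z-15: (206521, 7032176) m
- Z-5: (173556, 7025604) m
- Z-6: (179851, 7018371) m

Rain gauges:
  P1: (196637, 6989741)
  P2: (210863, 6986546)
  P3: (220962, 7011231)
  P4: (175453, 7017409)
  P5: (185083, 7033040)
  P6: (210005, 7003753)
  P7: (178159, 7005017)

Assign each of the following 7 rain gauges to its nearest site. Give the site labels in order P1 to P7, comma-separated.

Z-18, Z-17, Z-14, Z-6, Z-5, Z-17, Z-7

P1 → Z-18 (d²=89501009.00)
P2 → Z-17 (d²=224428213.00)
P3 → Z-14 (d²=107922257.00)
P4 → Z-6 (d²=20267848.00)
P5 → Z-5 (d²=188165825.00)
P6 → Z-17 (d²=12583876.00)
P7 → Z-7 (d²=48572917.00)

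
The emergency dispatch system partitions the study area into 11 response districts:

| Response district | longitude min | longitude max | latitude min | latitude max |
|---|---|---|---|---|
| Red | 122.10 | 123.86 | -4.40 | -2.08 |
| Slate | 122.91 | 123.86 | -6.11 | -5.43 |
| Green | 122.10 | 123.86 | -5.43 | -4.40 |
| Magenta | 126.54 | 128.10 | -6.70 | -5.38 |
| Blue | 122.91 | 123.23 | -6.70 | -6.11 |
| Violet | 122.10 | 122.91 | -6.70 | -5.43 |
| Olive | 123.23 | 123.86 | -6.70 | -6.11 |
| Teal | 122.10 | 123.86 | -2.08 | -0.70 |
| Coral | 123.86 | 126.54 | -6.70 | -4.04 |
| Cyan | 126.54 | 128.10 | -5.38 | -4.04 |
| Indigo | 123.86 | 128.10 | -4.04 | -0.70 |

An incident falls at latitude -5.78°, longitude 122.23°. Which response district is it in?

The point has longitude = 122.23 and latitude = -5.78.
Only Violet satisfies 122.10 ≤ longitude ≤ 122.91 and -6.70 ≤ latitude ≤ -5.43.

Violet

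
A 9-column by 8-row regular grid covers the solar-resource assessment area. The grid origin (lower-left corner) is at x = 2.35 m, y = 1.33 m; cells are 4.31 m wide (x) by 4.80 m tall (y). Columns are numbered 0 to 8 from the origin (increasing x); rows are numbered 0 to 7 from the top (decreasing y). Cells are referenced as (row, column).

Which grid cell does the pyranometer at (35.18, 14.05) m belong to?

Column index: ⌊(35.18 − 2.35) / 4.31⌋ = ⌊7.617⌋ = 7
Row offset from origin: ⌊(14.05 − 1.33) / 4.80⌋ = ⌊2.650⌋ = 2 → row 5 (counted from top)

(5, 7)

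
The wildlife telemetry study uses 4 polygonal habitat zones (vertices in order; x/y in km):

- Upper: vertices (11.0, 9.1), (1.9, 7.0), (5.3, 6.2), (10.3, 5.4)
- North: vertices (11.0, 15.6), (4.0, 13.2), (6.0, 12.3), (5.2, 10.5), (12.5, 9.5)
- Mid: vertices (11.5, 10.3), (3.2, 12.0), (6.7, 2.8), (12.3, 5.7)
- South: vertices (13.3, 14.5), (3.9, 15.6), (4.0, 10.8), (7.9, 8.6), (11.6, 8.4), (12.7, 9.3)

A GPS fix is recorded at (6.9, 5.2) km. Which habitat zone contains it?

Cast a ray rightward from (6.9, 5.2). For each polygon, the edges (by vertex number in listed order) whose endpoints lie on opposite sides of y = 5.2, where each meets that height, and whether that is right or left of the point:
Upper: no edge straddles that height → 0 crossings.
North: no edge straddles that height → 0 crossings.
Mid: 2–3 at x≈5.79 (left), 3–4 at x≈11.33 (right) → 1 crossing.
South: no edge straddles that height → 0 crossings.
Only Mid has an odd count, so the point is inside Mid.

Mid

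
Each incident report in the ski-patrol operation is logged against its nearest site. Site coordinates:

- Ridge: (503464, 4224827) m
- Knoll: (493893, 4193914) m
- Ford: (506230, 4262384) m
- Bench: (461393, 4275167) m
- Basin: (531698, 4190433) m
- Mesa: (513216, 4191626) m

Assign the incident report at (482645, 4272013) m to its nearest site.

Bench

Squared distances to each site:
Ridge: 2659949357.000; Knoll: 6225971305.000; Ford: 648969866.000; Bench: 461595220.000; Basin: 9061493209.000; Mesa: 7396655810.000.
Minimum at Bench.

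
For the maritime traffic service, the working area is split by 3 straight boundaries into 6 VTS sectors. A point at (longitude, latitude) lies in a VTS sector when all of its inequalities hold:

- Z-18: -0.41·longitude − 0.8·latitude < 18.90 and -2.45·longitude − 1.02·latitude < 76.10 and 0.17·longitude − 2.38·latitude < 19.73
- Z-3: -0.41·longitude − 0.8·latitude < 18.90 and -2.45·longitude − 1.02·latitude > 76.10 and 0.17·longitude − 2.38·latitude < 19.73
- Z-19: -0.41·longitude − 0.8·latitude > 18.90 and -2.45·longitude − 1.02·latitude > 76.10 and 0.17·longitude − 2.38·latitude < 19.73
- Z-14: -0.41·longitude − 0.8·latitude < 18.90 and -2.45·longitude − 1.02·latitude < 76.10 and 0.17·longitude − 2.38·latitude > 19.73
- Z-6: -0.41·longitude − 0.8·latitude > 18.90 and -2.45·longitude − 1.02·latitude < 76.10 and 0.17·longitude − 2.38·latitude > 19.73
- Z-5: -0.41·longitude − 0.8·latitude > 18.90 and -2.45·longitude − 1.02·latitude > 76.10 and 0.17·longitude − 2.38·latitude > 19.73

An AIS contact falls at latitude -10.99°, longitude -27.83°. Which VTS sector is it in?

Z-5

-0.41·-27.83 − 0.8·-10.99 = 20.202, which is > 18.90
-2.45·-27.83 − 1.02·-10.99 = 79.393, which is > 76.10
0.17·-27.83 − 2.38·-10.99 = 21.425, which is > 19.73
This sign pattern matches Z-5.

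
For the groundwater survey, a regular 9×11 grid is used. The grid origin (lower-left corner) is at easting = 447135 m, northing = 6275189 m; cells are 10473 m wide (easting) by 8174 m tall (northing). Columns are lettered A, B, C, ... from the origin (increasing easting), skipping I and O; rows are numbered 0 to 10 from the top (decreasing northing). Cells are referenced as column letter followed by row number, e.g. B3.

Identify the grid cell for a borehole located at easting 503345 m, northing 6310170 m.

Column index: ⌊(503345 − 447135) / 10473⌋ = ⌊5.367⌋ = 5 → column F
Row offset from origin: ⌊(6310170 − 6275189) / 8174⌋ = ⌊4.280⌋ = 4 → row 6 (counted from top)

F6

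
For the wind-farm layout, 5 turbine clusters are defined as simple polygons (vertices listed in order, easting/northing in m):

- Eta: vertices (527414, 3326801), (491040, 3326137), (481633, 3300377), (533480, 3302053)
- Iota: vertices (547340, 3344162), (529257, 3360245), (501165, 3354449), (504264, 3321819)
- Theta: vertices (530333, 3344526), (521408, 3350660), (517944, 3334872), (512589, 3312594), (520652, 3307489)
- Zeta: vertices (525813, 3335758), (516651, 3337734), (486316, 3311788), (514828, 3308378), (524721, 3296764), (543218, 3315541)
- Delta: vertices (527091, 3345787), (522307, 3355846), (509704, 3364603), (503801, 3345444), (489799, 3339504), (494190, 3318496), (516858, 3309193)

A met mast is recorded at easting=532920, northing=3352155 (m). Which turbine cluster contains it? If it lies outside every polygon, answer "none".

Cast a ray rightward from (532920, 3352155). For each polygon, the edges (by vertex number in listed order) whose endpoints lie on opposite sides of northing = 3352155, where each meets that height, and whether that is right or left of the point:
Eta: no edge straddles that height → 0 crossings.
Iota: 1–2 at easting≈538353.0 (right), 3–4 at easting≈501382.9 (left) → 1 crossing.
Theta: no edge straddles that height → 0 crossings.
Zeta: no edge straddles that height → 0 crossings.
Delta: 1–2 at easting≈524062.4 (left), 3–4 at easting≈505868.7 (left) → 0 crossings.
Only Iota has an odd count, so the point is inside Iota.

Iota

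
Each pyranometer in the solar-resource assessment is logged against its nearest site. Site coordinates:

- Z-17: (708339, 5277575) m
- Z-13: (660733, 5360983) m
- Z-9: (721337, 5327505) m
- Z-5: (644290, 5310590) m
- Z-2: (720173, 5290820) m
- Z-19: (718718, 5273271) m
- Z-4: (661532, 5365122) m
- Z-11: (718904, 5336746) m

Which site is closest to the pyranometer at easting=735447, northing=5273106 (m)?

Squared distances to each site:
Z-17: 754815625.000; Z-13: 13304548925.000; Z-9: 3158343301.000; Z-5: 9714648905.000; Z-2: 547080872.000; Z-19: 279886666.000; Z-4: 13930371481.000; Z-11: 4323720449.000.
Minimum at Z-19.

Z-19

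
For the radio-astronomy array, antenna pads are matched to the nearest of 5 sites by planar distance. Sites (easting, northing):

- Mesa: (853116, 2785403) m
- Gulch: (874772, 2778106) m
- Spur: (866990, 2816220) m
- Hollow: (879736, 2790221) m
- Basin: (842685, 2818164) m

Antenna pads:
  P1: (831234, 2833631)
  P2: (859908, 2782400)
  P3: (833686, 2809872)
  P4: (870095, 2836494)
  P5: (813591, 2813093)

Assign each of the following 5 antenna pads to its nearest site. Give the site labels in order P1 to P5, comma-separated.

Basin, Mesa, Basin, Spur, Basin

P1 → Basin (d²=370353490.00)
P2 → Mesa (d²=55149273.00)
P3 → Basin (d²=149739265.00)
P4 → Spur (d²=420676101.00)
P5 → Basin (d²=872175877.00)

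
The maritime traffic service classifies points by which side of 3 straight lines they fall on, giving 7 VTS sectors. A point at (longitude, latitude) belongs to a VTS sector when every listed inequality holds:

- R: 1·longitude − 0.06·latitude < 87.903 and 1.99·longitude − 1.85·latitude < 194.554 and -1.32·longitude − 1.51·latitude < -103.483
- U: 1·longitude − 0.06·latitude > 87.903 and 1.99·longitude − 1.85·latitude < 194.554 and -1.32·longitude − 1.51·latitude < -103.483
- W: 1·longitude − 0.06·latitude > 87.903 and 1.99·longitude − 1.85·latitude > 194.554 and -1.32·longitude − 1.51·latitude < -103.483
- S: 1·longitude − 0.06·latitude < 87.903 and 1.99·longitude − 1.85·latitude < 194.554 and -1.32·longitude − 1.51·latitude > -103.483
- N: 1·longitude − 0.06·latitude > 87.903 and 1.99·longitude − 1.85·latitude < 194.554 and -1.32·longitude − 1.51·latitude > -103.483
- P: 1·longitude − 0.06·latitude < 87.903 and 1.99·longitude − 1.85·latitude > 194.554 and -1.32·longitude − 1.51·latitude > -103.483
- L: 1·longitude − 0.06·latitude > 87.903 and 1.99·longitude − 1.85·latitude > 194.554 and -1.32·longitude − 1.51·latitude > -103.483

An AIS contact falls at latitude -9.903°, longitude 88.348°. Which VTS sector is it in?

1·88.348 − 0.06·-9.903 = 88.942, which is > 87.903
1.99·88.348 − 1.85·-9.903 = 194.133, which is < 194.554
-1.32·88.348 − 1.51·-9.903 = -101.666, which is > -103.483
This sign pattern matches N.

N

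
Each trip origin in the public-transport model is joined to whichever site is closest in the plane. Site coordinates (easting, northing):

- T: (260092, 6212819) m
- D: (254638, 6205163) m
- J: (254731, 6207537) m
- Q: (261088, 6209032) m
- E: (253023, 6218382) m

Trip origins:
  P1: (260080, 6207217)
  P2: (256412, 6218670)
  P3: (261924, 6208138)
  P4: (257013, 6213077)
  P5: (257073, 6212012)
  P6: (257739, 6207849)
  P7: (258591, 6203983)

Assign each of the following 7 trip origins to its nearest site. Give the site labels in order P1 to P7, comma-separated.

Q, E, Q, T, T, J, D

P1 → Q (d²=4310289.00)
P2 → E (d²=11568265.00)
P3 → Q (d²=1498132.00)
P4 → T (d²=9546805.00)
P5 → T (d²=9765610.00)
P6 → J (d²=9145408.00)
P7 → D (d²=17018609.00)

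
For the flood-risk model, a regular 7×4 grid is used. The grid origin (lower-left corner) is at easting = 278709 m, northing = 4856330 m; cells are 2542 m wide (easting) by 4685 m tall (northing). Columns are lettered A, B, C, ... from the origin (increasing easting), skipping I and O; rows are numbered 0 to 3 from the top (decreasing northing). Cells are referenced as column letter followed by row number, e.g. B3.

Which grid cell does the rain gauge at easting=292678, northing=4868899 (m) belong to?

Column index: ⌊(292678 − 278709) / 2542⌋ = ⌊5.495⌋ = 5 → column F
Row offset from origin: ⌊(4868899 − 4856330) / 4685⌋ = ⌊2.683⌋ = 2 → row 1 (counted from top)

F1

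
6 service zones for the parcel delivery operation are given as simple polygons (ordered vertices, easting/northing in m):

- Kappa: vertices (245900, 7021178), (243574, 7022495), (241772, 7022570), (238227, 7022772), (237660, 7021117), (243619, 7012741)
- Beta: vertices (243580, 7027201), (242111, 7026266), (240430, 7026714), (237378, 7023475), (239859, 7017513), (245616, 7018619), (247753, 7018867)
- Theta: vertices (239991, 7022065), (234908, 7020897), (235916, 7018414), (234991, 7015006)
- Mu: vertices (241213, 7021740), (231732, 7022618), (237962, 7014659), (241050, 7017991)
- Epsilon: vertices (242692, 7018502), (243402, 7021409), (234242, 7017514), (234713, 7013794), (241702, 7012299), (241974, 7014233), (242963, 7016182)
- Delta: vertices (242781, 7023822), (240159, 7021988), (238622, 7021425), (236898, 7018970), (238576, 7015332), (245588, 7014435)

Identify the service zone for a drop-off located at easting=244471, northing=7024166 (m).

Beta

Cast a ray rightward from (244471, 7024166). For each polygon, the edges (by vertex number in listed order) whose endpoints lie on opposite sides of northing = 7024166, where each meets that height, and whether that is right or left of the point:
Kappa: no edge straddles that height → 0 crossings.
Beta: 3–4 at easting≈238029.1 (left), 7–1 at easting≈245099.7 (right) → 1 crossing.
Theta: no edge straddles that height → 0 crossings.
Mu: no edge straddles that height → 0 crossings.
Epsilon: no edge straddles that height → 0 crossings.
Delta: no edge straddles that height → 0 crossings.
Only Beta has an odd count, so the point is inside Beta.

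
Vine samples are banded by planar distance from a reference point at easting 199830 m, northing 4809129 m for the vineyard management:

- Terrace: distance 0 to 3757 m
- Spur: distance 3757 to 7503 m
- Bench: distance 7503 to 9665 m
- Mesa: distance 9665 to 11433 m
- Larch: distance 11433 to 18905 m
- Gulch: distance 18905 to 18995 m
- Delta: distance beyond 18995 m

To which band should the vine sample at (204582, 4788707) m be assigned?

Delta

Distance = √((204582−199830)² + (4788707−4809129)²) = √(22581504.000 + 417058084.000) = 20967.584 m.
18995 ≤ 20967.584 < ∞ → Delta.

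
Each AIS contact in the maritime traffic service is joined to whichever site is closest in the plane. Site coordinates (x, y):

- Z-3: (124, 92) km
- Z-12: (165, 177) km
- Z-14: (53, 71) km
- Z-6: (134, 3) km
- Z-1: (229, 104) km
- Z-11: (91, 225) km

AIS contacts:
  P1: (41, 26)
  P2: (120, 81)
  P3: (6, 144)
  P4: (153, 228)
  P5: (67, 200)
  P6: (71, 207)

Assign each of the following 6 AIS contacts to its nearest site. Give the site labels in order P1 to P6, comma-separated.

Z-14, Z-3, Z-14, Z-12, Z-11, Z-11

P1 → Z-14 (d²=2169.00)
P2 → Z-3 (d²=137.00)
P3 → Z-14 (d²=7538.00)
P4 → Z-12 (d²=2745.00)
P5 → Z-11 (d²=1201.00)
P6 → Z-11 (d²=724.00)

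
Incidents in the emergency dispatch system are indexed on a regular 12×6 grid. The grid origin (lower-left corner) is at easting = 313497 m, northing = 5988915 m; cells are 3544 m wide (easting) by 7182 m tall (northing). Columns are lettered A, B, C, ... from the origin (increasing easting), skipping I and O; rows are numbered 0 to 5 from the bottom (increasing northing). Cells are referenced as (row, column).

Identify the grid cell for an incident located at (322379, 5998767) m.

Column index: ⌊(322379 − 313497) / 3544⌋ = ⌊2.506⌋ = 2 → column C
Row offset from origin: ⌊(5998767 − 5988915) / 7182⌋ = ⌊1.372⌋ = 1 → row 1

(1, C)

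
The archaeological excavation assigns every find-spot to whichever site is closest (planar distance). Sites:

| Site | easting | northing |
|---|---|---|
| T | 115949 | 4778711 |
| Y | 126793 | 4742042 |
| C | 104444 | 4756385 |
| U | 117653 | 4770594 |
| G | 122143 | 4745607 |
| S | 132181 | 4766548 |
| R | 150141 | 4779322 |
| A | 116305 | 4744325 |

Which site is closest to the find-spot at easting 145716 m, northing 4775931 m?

R

Squared distances to each site:
T: 893802689.000; Y: 1506544250.000; C: 2085424100.000; U: 816015538.000; G: 1475231305.000; S: 271236914.000; R: 31079506.000; A: 1863946157.000.
Minimum at R.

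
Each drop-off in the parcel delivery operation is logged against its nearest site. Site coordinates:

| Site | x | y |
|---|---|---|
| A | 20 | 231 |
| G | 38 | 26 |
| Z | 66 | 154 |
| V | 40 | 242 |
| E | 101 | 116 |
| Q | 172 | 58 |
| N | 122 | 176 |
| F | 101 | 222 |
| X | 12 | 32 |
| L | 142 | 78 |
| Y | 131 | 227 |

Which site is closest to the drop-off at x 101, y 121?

E

Squared distances to each site:
A: 18661.000; G: 12994.000; Z: 2314.000; V: 18362.000; E: 25.000; Q: 9010.000; N: 3466.000; F: 10201.000; X: 15842.000; L: 3530.000; Y: 12136.000.
Minimum at E.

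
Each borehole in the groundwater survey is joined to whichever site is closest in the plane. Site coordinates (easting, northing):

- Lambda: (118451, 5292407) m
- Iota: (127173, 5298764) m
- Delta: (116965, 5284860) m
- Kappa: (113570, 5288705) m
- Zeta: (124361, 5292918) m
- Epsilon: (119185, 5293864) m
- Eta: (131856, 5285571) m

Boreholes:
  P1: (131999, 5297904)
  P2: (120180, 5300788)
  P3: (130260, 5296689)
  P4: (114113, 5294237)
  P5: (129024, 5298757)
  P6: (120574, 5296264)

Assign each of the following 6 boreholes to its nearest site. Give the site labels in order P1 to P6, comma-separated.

P1 → Iota (d²=24029876.00)
P2 → Epsilon (d²=48931801.00)
P3 → Iota (d²=13835194.00)
P4 → Lambda (d²=22167144.00)
P5 → Iota (d²=3426250.00)
P6 → Epsilon (d²=7689321.00)

Iota, Epsilon, Iota, Lambda, Iota, Epsilon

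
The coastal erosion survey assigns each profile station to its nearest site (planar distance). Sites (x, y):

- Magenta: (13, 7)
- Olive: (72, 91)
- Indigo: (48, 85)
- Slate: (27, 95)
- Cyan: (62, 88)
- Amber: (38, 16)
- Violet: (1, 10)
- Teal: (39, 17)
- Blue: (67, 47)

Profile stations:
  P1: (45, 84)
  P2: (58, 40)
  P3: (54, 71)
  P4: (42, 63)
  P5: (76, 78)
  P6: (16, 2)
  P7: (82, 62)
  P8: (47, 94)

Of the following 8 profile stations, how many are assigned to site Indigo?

P1 → Indigo
P2 → Blue
P3 → Indigo
P4 → Indigo
P5 → Olive
P6 → Magenta
P7 → Blue
P8 → Indigo
4 of the 8 go to Indigo.

4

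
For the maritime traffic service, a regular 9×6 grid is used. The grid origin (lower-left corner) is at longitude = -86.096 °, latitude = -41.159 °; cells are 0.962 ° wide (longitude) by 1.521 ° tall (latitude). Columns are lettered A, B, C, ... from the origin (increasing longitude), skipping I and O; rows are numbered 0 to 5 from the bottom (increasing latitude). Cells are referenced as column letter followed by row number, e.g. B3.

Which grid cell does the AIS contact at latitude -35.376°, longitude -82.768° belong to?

Column index: ⌊(-82.768 − -86.096) / 0.962⌋ = ⌊3.459⌋ = 3 → column D
Row offset from origin: ⌊(-35.376 − -41.159) / 1.521⌋ = ⌊3.802⌋ = 3 → row 3

D3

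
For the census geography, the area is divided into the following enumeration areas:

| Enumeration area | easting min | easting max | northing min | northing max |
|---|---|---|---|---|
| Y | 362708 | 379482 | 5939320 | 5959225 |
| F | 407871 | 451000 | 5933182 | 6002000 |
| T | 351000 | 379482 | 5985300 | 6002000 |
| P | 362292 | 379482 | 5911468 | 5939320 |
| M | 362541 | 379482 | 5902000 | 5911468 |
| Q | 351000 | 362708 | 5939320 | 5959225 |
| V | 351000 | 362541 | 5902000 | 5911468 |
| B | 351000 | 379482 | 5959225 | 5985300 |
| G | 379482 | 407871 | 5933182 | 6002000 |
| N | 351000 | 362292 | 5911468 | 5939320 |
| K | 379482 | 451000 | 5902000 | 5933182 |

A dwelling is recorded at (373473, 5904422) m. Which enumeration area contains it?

M

The point has easting = 373473 and northing = 5904422.
Only M satisfies 362541 ≤ easting ≤ 379482 and 5902000 ≤ northing ≤ 5911468.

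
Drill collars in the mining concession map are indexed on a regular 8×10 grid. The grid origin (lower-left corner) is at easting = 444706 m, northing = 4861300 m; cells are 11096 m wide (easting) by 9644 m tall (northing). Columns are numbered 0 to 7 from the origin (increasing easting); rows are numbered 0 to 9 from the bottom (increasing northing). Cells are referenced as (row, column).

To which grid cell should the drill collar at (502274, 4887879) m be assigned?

Column index: ⌊(502274 − 444706) / 11096⌋ = ⌊5.188⌋ = 5
Row offset from origin: ⌊(4887879 − 4861300) / 9644⌋ = ⌊2.756⌋ = 2 → row 2

(2, 5)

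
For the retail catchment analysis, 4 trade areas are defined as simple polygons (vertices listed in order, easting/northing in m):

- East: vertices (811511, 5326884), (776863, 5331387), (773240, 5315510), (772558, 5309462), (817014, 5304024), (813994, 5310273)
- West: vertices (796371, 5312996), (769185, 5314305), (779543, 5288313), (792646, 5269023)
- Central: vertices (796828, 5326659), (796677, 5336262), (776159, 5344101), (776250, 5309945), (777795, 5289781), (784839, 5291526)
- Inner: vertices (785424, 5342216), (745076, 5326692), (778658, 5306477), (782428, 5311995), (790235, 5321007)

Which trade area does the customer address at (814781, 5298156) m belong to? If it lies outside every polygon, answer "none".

none

Cast a ray rightward from (814781, 5298156). For each polygon, the edges (by vertex number in listed order) whose endpoints lie on opposite sides of northing = 5298156, where each meets that height, and whether that is right or left of the point:
East: no edge straddles that height → 0 crossings.
West: 2–3 at easting≈775620.5 (left), 4–1 at easting≈795113.9 (left) → 0 crossings.
Central: 4–5 at easting≈777153.3 (left), 6–1 at easting≈787101.5 (left) → 0 crossings.
Inner: no edge straddles that height → 0 crossings.
All counts are even, so the point lies outside every listed polygon.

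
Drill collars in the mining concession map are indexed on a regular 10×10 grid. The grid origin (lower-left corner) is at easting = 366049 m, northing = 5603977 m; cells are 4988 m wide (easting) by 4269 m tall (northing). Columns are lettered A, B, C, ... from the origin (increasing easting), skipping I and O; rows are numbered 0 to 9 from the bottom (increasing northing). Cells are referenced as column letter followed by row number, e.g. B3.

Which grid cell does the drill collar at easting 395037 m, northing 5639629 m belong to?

Column index: ⌊(395037 − 366049) / 4988⌋ = ⌊5.812⌋ = 5 → column F
Row offset from origin: ⌊(5639629 − 5603977) / 4269⌋ = ⌊8.351⌋ = 8 → row 8

F8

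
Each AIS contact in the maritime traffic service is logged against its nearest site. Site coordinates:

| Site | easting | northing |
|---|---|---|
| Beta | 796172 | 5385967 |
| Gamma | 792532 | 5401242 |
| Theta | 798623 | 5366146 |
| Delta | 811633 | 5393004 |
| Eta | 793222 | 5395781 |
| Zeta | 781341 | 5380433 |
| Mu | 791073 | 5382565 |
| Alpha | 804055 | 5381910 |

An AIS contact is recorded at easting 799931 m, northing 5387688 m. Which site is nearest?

Squared distances to each site:
Beta: 17091922.000; Gamma: 238456117.000; Theta: 465768628.000; Delta: 165196660.000; Eta: 110507330.000; Zeta: 398223125.000; Mu: 104709293.000; Alpha: 50392660.000.
Minimum at Beta.

Beta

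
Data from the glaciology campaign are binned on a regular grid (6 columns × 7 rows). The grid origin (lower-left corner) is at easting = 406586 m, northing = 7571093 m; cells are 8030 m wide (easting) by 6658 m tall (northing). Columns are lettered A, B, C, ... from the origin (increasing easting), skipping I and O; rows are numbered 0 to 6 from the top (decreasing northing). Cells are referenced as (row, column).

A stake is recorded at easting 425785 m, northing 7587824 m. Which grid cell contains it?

(4, C)

Column index: ⌊(425785 − 406586) / 8030⌋ = ⌊2.391⌋ = 2 → column C
Row offset from origin: ⌊(7587824 − 7571093) / 6658⌋ = ⌊2.513⌋ = 2 → row 4 (counted from top)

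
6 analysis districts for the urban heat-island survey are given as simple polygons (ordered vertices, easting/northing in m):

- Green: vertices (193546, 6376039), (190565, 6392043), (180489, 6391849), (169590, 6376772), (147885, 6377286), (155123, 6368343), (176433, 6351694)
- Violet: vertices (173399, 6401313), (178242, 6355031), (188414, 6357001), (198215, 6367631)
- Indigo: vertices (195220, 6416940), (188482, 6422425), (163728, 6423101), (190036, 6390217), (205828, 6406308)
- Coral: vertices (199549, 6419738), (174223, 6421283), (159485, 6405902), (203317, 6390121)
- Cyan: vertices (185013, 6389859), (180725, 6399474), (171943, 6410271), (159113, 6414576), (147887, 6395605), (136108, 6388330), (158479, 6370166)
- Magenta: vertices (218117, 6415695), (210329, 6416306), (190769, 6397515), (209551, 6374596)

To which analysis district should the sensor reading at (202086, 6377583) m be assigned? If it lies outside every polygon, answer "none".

Cast a ray rightward from (202086, 6377583). For each polygon, the edges (by vertex number in listed order) whose endpoints lie on opposite sides of northing = 6377583, where each meets that height, and whether that is right or left of the point:
Green: 1–2 at easting≈193258.4 (left), 3–4 at easting≈170176.3 (left) → 0 crossings.
Violet: 1–2 at easting≈175882.1 (left), 4–1 at easting≈190882.6 (left) → 0 crossings.
Indigo: no edge straddles that height → 0 crossings.
Coral: no edge straddles that height → 0 crossings.
Cyan: 6–7 at easting≈149344.1 (left), 7–1 at easting≈168472.5 (left) → 0 crossings.
Magenta: 3–4 at easting≈207103.2 (right), 4–1 at easting≈210173.6 (right) → 2 crossings.
All counts are even, so the point lies outside every listed polygon.

none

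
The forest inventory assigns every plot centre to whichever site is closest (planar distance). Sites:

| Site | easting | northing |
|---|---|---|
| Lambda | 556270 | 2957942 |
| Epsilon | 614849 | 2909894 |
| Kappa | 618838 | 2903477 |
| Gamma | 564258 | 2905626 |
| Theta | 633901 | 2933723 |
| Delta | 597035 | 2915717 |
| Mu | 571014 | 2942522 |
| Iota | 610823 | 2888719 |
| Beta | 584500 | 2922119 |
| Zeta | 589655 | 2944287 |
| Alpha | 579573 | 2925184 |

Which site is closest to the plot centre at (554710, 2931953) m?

Squared distances to each site:
Lambda: 677861721.000; Epsilon: 4103298802.000; Kappa: 4923282960.000; Gamma: 784275233.000; Theta: 6274347381.000; Delta: 2055013321.000; Mu: 377524177.000; Iota: 5017847525.000; Beta: 984151656.000; Zeta: 1373280581.000; Alpha: 663988130.000.
Minimum at Mu.

Mu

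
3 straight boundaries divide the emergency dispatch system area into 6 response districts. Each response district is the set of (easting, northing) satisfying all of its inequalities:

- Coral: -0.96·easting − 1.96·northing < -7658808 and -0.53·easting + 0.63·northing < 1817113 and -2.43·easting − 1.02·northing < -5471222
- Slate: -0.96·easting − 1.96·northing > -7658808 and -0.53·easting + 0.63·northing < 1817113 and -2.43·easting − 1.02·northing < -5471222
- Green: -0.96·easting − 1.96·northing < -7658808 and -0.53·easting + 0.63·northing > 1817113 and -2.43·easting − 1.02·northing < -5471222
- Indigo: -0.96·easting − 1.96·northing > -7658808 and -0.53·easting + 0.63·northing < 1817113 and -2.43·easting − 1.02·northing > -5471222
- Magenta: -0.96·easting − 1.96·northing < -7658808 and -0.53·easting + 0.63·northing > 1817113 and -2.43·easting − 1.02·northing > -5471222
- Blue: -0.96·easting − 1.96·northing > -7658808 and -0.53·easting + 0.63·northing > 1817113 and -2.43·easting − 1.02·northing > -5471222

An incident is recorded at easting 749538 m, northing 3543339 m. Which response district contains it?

Magenta

-0.96·749538 − 1.96·3543339 = -7664500.920, which is < -7658808
-0.53·749538 + 0.63·3543339 = 1835048.430, which is > 1817113
-2.43·749538 − 1.02·3543339 = -5435583.120, which is > -5471222
This sign pattern matches Magenta.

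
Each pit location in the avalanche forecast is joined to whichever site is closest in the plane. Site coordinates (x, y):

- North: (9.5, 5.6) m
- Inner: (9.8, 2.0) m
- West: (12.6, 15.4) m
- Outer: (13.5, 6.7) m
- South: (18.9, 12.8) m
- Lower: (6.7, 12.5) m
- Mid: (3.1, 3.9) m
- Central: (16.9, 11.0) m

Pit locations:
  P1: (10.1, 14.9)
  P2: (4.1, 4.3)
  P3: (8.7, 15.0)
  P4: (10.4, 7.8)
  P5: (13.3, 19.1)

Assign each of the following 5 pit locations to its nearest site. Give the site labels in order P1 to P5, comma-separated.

West, Mid, Lower, North, West

P1 → West (d²=6.50)
P2 → Mid (d²=1.16)
P3 → Lower (d²=10.25)
P4 → North (d²=5.65)
P5 → West (d²=14.18)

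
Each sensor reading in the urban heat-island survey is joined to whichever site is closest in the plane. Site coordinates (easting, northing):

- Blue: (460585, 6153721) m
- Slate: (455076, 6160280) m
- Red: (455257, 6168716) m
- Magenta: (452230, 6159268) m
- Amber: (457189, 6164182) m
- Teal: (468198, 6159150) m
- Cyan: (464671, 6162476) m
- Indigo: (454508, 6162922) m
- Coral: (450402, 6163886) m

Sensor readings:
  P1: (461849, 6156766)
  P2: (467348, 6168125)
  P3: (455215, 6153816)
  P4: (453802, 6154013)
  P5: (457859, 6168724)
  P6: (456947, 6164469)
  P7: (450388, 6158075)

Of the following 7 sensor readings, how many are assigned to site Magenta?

P1 → Blue
P2 → Cyan
P3 → Blue
P4 → Magenta
P5 → Red
P6 → Amber
P7 → Magenta
2 of the 7 go to Magenta.

2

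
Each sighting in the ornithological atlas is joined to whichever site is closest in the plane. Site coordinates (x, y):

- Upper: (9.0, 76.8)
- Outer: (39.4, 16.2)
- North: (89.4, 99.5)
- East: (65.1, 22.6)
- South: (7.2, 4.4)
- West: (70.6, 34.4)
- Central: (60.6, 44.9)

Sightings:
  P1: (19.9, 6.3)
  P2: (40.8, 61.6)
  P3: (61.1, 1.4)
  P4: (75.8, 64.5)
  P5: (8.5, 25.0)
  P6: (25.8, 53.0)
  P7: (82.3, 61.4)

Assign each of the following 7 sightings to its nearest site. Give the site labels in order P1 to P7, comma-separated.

P1 → South (d²=164.90)
P2 → Central (d²=670.93)
P3 → East (d²=465.44)
P4 → Central (d²=615.20)
P5 → South (d²=426.05)
P6 → Upper (d²=848.68)
P7 → Central (d²=743.14)

South, Central, East, Central, South, Upper, Central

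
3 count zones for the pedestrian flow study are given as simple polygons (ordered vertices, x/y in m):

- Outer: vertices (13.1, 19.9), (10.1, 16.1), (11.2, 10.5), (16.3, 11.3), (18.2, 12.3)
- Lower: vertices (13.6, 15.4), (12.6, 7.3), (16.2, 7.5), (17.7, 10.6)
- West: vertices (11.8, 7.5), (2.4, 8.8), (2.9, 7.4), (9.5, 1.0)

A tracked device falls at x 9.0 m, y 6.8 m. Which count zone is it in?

West

Cast a ray rightward from (9.0, 6.8). For each polygon, the edges (by vertex number in listed order) whose endpoints lie on opposite sides of y = 6.8, where each meets that height, and whether that is right or left of the point:
Outer: no edge straddles that height → 0 crossings.
Lower: no edge straddles that height → 0 crossings.
West: 3–4 at x≈3.52 (left), 4–1 at x≈11.55 (right) → 1 crossing.
Only West has an odd count, so the point is inside West.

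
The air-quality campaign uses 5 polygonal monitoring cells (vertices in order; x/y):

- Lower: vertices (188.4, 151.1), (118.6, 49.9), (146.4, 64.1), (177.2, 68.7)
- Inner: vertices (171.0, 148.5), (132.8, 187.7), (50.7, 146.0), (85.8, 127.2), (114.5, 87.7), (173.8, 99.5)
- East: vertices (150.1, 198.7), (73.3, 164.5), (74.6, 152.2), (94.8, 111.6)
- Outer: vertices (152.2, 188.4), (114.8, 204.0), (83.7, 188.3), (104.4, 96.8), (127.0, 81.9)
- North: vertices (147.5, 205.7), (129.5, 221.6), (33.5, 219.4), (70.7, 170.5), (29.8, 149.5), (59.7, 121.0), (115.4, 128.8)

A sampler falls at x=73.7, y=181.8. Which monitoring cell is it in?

Cast a ray rightward from (73.7, 181.8). For each polygon, the edges (by vertex number in listed order) whose endpoints lie on opposite sides of y = 181.8, where each meets that height, and whether that is right or left of the point:
Lower: no edge straddles that height → 0 crossings.
Inner: 1–2 at x≈138.55 (right), 2–3 at x≈121.18 (right) → 2 crossings.
East: 1–2 at x≈112.15 (right), 4–1 at x≈139.37 (right) → 2 crossings.
Outer: 3–4 at x≈85.17 (right), 5–1 at x≈150.64 (right) → 2 crossings.
North: 3–4 at x≈62.10 (left), 7–1 at x≈137.52 (right) → 1 crossing.
Only North has an odd count, so the point is inside North.

North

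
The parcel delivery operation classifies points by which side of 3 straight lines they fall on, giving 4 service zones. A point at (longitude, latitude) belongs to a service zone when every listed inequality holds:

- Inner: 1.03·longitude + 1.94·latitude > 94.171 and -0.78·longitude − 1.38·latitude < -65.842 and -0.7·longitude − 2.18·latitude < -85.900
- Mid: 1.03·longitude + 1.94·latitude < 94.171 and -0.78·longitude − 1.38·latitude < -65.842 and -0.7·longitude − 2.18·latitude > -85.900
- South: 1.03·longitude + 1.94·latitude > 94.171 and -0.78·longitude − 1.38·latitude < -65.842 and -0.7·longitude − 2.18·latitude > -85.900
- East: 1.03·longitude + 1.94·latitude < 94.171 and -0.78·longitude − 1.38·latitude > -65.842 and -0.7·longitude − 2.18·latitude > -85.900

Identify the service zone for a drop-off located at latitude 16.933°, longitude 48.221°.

East

1.03·48.221 + 1.94·16.933 = 82.518, which is < 94.171
-0.78·48.221 − 1.38·16.933 = -60.980, which is > -65.842
-0.7·48.221 − 2.18·16.933 = -70.669, which is > -85.900
This sign pattern matches East.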